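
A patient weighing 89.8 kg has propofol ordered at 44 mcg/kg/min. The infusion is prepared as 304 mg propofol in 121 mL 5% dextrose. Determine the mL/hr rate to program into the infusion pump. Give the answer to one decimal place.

94.4 mL/hr

Dose = 44 mcg/kg/min × 89.8 kg = 3951.2 mcg/min
3951.2 mcg/min × 60 min/hr = 237072 mcg/hr
Concentration = 304 mg ÷ 121 mL = 2.512397 mg/mL = 2512.397 mcg/mL
Rate = 237072 mcg/hr ÷ 2512.397 mcg/mL = 94.36089 mL/hr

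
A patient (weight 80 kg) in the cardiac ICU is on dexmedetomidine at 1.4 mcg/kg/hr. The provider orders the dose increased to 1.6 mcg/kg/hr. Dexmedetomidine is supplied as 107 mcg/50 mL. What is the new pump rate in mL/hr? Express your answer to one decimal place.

59.8 mL/hr

Dose = 1.6 mcg/kg/hr × 80 kg = 128 mcg/hr
Concentration = 107 mcg ÷ 50 mL = 2.14 mcg/mL
Rate = 128 mcg/hr ÷ 2.14 mcg/mL = 59.81308 mL/hr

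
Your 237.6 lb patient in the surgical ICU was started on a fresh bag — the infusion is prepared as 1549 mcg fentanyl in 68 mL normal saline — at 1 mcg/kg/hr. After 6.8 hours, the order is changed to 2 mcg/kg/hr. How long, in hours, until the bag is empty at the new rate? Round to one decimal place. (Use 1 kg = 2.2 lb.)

Initial rate:
Weight = 237.6 lb ÷ 2.2 lb/kg = 108 kg
Dose = 1 mcg/kg/hr × 108 kg = 108 mcg/hr
Concentration = 1549 mcg ÷ 68 mL = 22.77941 mcg/mL
Rate = 108 mcg/hr ÷ 22.77941 mcg/mL = 4.741123 mL/hr
Volume infused so far = 4.741123 mL/hr × 6.8 hr = 32.23964 mL
Volume remaining = 68 − 32.23964 = 35.76036 mL
New rate:
Dose = 2 mcg/kg/hr × 108 kg = 216 mcg/hr
Rate = 216 mcg/hr ÷ 22.77941 mcg/mL = 9.482247 mL/hr
Time remaining = 35.76036 mL ÷ 9.482247 mL/hr = 3.771296 hr

3.8 hours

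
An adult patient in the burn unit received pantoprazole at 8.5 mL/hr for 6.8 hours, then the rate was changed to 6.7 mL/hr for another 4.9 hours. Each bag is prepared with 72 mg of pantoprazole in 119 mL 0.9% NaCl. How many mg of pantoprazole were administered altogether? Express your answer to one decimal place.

54.8 mg

Concentration = 72 mg ÷ 119 mL = 0.605042 mg/mL
Stage 1: 8.5 mL/hr × 6.8 hr = 57.8 mL → 57.8 mL × 0.605042 mg/mL = 34.97143 mg
Stage 2: 6.7 mL/hr × 4.9 hr = 32.83 mL → 32.83 mL × 0.605042 mg/mL = 19.86353 mg
Total = 34.97143 + 19.86353 = 54.83496 mg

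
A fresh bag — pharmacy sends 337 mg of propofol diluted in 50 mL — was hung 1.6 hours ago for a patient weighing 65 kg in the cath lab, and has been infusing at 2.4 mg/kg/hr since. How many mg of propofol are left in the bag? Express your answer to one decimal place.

87.4 mg

Dose = 2.4 mg/kg/hr × 65 kg = 156 mg/hr
Concentration = 337 mg ÷ 50 mL = 6.74 mg/mL
Rate = 156 mg/hr ÷ 6.74 mg/mL = 23.1454 mL/hr
Volume infused = 23.1454 mL/hr × 1.6 hr = 37.03264 mL
Volume remaining = 50 − 37.03264 = 12.96736 mL
Drug remaining = 12.96736 mL × 6.74 mg/mL = 87.4 mg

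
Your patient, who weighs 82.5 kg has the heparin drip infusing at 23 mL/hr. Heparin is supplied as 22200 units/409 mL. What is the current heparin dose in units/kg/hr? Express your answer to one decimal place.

15.1 units/kg/hr

Concentration = 22200 units ÷ 409 mL = 54.27873 units/mL
Drug rate = 23 mL/hr × 54.27873 units/mL = 1248.411 units/hr
1248.411 units/hr ÷ 82.5 kg = 15.13225 units/kg/hr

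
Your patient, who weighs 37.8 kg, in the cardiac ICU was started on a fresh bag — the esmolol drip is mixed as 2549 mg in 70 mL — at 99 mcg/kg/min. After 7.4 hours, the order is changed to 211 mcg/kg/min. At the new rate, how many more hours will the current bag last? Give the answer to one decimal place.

Initial rate:
Dose = 99 mcg/kg/min × 37.8 kg = 3742.2 mcg/min
3742.2 mcg/min × 60 min/hr = 224532 mcg/hr
Concentration = 2549 mg ÷ 70 mL = 36.41429 mg/mL = 36414.29 mcg/mL
Rate = 224532 mcg/hr ÷ 36414.29 mcg/mL = 6.166042 mL/hr
Volume infused so far = 6.166042 mL/hr × 7.4 hr = 45.62871 mL
Volume remaining = 70 − 45.62871 = 24.37129 mL
New rate:
Dose = 211 mcg/kg/min × 37.8 kg = 7975.8 mcg/min
7975.8 mcg/min × 60 min/hr = 478548 mcg/hr
Rate = 478548 mcg/hr ÷ 36414.29 mcg/mL = 13.14177 mL/hr
Time remaining = 24.37129 mL ÷ 13.14177 mL/hr = 1.854492 hr

1.9 hours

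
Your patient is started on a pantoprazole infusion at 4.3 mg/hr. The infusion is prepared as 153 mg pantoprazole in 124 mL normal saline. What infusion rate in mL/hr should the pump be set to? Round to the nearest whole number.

3 mL/hr

Concentration = 153 mg ÷ 124 mL = 1.233871 mg/mL
Rate = 4.3 mg/hr ÷ 1.233871 mg/mL = 3.484967 mL/hr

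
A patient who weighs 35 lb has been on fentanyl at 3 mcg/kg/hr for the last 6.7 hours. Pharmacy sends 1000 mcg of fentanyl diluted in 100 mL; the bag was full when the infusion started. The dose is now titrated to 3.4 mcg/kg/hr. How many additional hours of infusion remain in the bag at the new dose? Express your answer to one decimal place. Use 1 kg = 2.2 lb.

12.6 hours

Initial rate:
Weight = 35 lb ÷ 2.2 lb/kg = 15.90909 kg
Dose = 3 mcg/kg/hr × 15.90909 kg = 47.72727 mcg/hr
Concentration = 1000 mcg ÷ 100 mL = 10 mcg/mL
Rate = 47.72727 mcg/hr ÷ 10 mcg/mL = 4.772727 mL/hr
Volume infused so far = 4.772727 mL/hr × 6.7 hr = 31.97727 mL
Volume remaining = 100 − 31.97727 = 68.02273 mL
New rate:
Dose = 3.4 mcg/kg/hr × 15.90909 kg = 54.09091 mcg/hr
Rate = 54.09091 mcg/hr ÷ 10 mcg/mL = 5.409091 mL/hr
Time remaining = 68.02273 mL ÷ 5.409091 mL/hr = 12.57563 hr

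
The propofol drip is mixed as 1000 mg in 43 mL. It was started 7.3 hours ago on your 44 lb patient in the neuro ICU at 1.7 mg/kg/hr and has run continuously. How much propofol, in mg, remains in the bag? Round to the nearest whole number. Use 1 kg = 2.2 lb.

752 mg

Weight = 44 lb ÷ 2.2 lb/kg = 20 kg
Dose = 1.7 mg/kg/hr × 20 kg = 34 mg/hr
Concentration = 1000 mg ÷ 43 mL = 23.25581 mg/mL
Rate = 34 mg/hr ÷ 23.25581 mg/mL = 1.462 mL/hr
Volume infused = 1.462 mL/hr × 7.3 hr = 10.6726 mL
Volume remaining = 43 − 10.6726 = 32.3274 mL
Drug remaining = 32.3274 mL × 23.25581 mg/mL = 751.8 mg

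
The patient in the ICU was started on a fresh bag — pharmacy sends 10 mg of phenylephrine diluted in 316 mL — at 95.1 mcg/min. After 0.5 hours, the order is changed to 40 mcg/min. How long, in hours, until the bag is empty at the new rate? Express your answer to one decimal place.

3.0 hours

Initial rate:
95.1 mcg/min × 60 min/hr = 5706 mcg/hr
Concentration = 10 mg ÷ 316 mL = 0.03164557 mg/mL = 31.64557 mcg/mL
Rate = 5706 mcg/hr ÷ 31.64557 mcg/mL = 180.3096 mL/hr
Volume infused so far = 180.3096 mL/hr × 0.5 hr = 90.1548 mL
Volume remaining = 316 − 90.1548 = 225.8452 mL
New rate:
40 mcg/min × 60 min/hr = 2400 mcg/hr
Rate = 2400 mcg/hr ÷ 31.64557 mcg/mL = 75.84 mL/hr
Time remaining = 225.8452 mL ÷ 75.84 mL/hr = 2.977917 hr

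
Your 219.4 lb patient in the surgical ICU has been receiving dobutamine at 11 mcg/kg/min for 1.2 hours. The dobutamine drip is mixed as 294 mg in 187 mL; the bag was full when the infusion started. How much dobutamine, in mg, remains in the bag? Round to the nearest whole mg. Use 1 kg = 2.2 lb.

Weight = 219.4 lb ÷ 2.2 lb/kg = 99.72727 kg
Dose = 11 mcg/kg/min × 99.72727 kg = 1097 mcg/min
1097 mcg/min × 60 min/hr = 65820 mcg/hr
Concentration = 294 mg ÷ 187 mL = 1.572193 mg/mL = 1572.193 mcg/mL
Rate = 65820 mcg/hr ÷ 1572.193 mcg/mL = 41.8651 mL/hr
Volume infused = 41.8651 mL/hr × 1.2 hr = 50.23812 mL
Volume remaining = 187 − 50.23812 = 136.7619 mL
Drug remaining = 136.7619 mL × 1572.193 mcg/mL = 215016 mcg = 215.016 mg

215 mg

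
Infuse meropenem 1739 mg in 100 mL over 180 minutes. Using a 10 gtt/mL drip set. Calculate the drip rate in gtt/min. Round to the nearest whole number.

100 mL ÷ (180 min) = 0.5555556 mL/min
0.5555556 mL/min × 10 gtt/mL = 5.555556 gtt/min

6 gtt/min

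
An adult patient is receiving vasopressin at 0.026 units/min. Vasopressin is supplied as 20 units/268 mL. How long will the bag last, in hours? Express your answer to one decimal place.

0.026 units/min × 60 min/hr = 1.56 units/hr
Concentration = 20 units ÷ 268 mL = 0.07462687 units/mL
Rate = 1.56 units/hr ÷ 0.07462687 units/mL = 20.904 mL/hr
Duration = 268 mL ÷ 20.904 mL/hr = 12.82051 hr

12.8 hours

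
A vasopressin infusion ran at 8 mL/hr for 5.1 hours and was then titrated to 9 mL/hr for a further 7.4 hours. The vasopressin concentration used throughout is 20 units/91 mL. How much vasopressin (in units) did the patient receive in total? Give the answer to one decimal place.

Concentration = 20 units ÷ 91 mL = 0.2197802 units/mL
Stage 1: 8 mL/hr × 5.1 hr = 40.8 mL → 40.8 mL × 0.2197802 units/mL = 8.967033 units
Stage 2: 9 mL/hr × 7.4 hr = 66.6 mL → 66.6 mL × 0.2197802 units/mL = 14.63736 units
Total = 8.967033 + 14.63736 = 23.6044 units

23.6 units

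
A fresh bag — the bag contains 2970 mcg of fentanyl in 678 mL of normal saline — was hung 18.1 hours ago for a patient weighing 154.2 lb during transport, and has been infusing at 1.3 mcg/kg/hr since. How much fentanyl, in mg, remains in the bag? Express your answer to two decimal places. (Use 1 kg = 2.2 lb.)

1.32 mg

Weight = 154.2 lb ÷ 2.2 lb/kg = 70.09091 kg
Dose = 1.3 mcg/kg/hr × 70.09091 kg = 91.11818 mcg/hr
Concentration = 2970 mcg ÷ 678 mL = 4.380531 mcg/mL
Rate = 91.11818 mcg/hr ÷ 4.380531 mcg/mL = 20.80072 mL/hr
Volume infused = 20.80072 mL/hr × 18.1 hr = 376.493 mL
Volume remaining = 678 − 376.493 = 301.507 mL
Drug remaining = 301.507 mL × 4.380531 mcg/mL = 1320.761 mcg = 1.320761 mg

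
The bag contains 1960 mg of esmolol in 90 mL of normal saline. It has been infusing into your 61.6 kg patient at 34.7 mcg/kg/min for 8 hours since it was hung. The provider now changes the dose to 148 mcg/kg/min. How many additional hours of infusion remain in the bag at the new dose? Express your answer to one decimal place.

Initial rate:
Dose = 34.7 mcg/kg/min × 61.6 kg = 2137.52 mcg/min
2137.52 mcg/min × 60 min/hr = 128251.2 mcg/hr
Concentration = 1960 mg ÷ 90 mL = 21.77778 mg/mL = 21777.78 mcg/mL
Rate = 128251.2 mcg/hr ÷ 21777.78 mcg/mL = 5.889086 mL/hr
Volume infused so far = 5.889086 mL/hr × 8 hr = 47.11269 mL
Volume remaining = 90 − 47.11269 = 42.88731 mL
New rate:
Dose = 148 mcg/kg/min × 61.6 kg = 9116.8 mcg/min
9116.8 mcg/min × 60 min/hr = 547008 mcg/hr
Rate = 547008 mcg/hr ÷ 21777.78 mcg/mL = 25.11771 mL/hr
Time remaining = 42.88731 mL ÷ 25.11771 mL/hr = 1.707453 hr

1.7 hours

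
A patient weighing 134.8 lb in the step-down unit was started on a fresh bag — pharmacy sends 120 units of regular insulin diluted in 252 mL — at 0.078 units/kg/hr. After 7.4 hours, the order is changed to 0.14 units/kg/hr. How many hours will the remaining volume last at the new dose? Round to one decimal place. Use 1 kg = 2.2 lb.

Initial rate:
Weight = 134.8 lb ÷ 2.2 lb/kg = 61.27273 kg
Dose = 0.078 units/kg/hr × 61.27273 kg = 4.779273 units/hr
Concentration = 120 units ÷ 252 mL = 0.4761905 units/mL
Rate = 4.779273 units/hr ÷ 0.4761905 units/mL = 10.03647 mL/hr
Volume infused so far = 10.03647 mL/hr × 7.4 hr = 74.2699 mL
Volume remaining = 252 − 74.2699 = 177.7301 mL
New rate:
Dose = 0.14 units/kg/hr × 61.27273 kg = 8.578182 units/hr
Rate = 8.578182 units/hr ÷ 0.4761905 units/mL = 18.01418 mL/hr
Time remaining = 177.7301 mL ÷ 18.01418 mL/hr = 9.866121 hr

9.9 hours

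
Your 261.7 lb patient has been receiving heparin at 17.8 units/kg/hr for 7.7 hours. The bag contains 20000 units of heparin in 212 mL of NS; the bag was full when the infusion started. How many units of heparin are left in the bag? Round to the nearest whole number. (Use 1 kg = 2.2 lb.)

Weight = 261.7 lb ÷ 2.2 lb/kg = 118.9545 kg
Dose = 17.8 units/kg/hr × 118.9545 kg = 2117.391 units/hr
Concentration = 20000 units ÷ 212 mL = 94.33962 units/mL
Rate = 2117.391 units/hr ÷ 94.33962 units/mL = 22.44434 mL/hr
Volume infused = 22.44434 mL/hr × 7.7 hr = 172.8214 mL
Volume remaining = 212 − 172.8214 = 39.17855 mL
Drug remaining = 39.17855 mL × 94.33962 units/mL = 3696.09 units

3696 units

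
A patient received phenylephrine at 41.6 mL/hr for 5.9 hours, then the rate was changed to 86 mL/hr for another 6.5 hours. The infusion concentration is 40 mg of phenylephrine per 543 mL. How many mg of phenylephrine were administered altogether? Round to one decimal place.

59.3 mg

Concentration = 40 mg ÷ 543 mL = 0.07366483 mg/mL
Stage 1: 41.6 mL/hr × 5.9 hr = 245.44 mL → 245.44 mL × 0.07366483 mg/mL = 18.08029 mg
Stage 2: 86 mL/hr × 6.5 hr = 559 mL → 559 mL × 0.07366483 mg/mL = 41.17864 mg
Total = 18.08029 + 41.17864 = 59.25893 mg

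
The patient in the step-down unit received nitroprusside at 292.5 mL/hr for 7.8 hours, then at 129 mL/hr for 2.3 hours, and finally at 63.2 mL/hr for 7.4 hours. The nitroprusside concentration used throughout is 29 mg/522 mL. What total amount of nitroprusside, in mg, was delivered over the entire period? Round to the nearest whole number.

169 mg

Concentration = 29 mg ÷ 522 mL = 0.05555556 mg/mL
Stage 1: 292.5 mL/hr × 7.8 hr = 2281.5 mL → 2281.5 mL × 0.05555556 mg/mL = 126.75 mg
Stage 2: 129 mL/hr × 2.3 hr = 296.7 mL → 296.7 mL × 0.05555556 mg/mL = 16.48333 mg
Stage 3: 63.2 mL/hr × 7.4 hr = 467.68 mL → 467.68 mL × 0.05555556 mg/mL = 25.98222 mg
Total = 126.75 + 16.48333 + 25.98222 = 169.2156 mg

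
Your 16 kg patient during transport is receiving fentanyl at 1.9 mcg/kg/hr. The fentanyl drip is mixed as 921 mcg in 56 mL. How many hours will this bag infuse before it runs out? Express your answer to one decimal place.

Dose = 1.9 mcg/kg/hr × 16 kg = 30.4 mcg/hr
Concentration = 921 mcg ÷ 56 mL = 16.44643 mcg/mL
Rate = 30.4 mcg/hr ÷ 16.44643 mcg/mL = 1.848426 mL/hr
Duration = 56 mL ÷ 1.848426 mL/hr = 30.29605 hr

30.3 hours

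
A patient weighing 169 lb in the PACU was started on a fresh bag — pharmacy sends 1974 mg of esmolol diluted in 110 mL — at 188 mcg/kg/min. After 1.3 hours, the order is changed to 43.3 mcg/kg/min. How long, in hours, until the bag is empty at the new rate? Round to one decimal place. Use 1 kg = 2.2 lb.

Initial rate:
Weight = 169 lb ÷ 2.2 lb/kg = 76.81818 kg
Dose = 188 mcg/kg/min × 76.81818 kg = 14441.82 mcg/min
14441.82 mcg/min × 60 min/hr = 866509.1 mcg/hr
Concentration = 1974 mg ÷ 110 mL = 17.94545 mg/mL = 17945.45 mcg/mL
Rate = 866509.1 mcg/hr ÷ 17945.45 mcg/mL = 48.28571 mL/hr
Volume infused so far = 48.28571 mL/hr × 1.3 hr = 62.77143 mL
Volume remaining = 110 − 62.77143 = 47.22857 mL
New rate:
Dose = 43.3 mcg/kg/min × 76.81818 kg = 3326.227 mcg/min
3326.227 mcg/min × 60 min/hr = 199573.6 mcg/hr
Rate = 199573.6 mcg/hr ÷ 17945.45 mcg/mL = 11.12112 mL/hr
Time remaining = 47.22857 mL ÷ 11.12112 mL/hr = 4.246744 hr

4.2 hours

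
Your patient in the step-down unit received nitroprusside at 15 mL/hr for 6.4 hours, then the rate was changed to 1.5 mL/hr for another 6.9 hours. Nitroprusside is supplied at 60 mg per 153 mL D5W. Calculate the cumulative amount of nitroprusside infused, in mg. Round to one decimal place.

41.7 mg

Concentration = 60 mg ÷ 153 mL = 0.3921569 mg/mL
Stage 1: 15 mL/hr × 6.4 hr = 96 mL → 96 mL × 0.3921569 mg/mL = 37.64706 mg
Stage 2: 1.5 mL/hr × 6.9 hr = 10.35 mL → 10.35 mL × 0.3921569 mg/mL = 4.058824 mg
Total = 37.64706 + 4.058824 = 41.70588 mg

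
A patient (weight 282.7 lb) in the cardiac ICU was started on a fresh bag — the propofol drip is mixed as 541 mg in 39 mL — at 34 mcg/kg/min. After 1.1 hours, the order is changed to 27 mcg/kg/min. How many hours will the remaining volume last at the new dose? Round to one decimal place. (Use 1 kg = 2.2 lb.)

Initial rate:
Weight = 282.7 lb ÷ 2.2 lb/kg = 128.5 kg
Dose = 34 mcg/kg/min × 128.5 kg = 4369 mcg/min
4369 mcg/min × 60 min/hr = 262140 mcg/hr
Concentration = 541 mg ÷ 39 mL = 13.87179 mg/mL = 13871.79 mcg/mL
Rate = 262140 mcg/hr ÷ 13871.79 mcg/mL = 18.89734 mL/hr
Volume infused so far = 18.89734 mL/hr × 1.1 hr = 20.78707 mL
Volume remaining = 39 − 20.78707 = 18.21293 mL
New rate:
Dose = 27 mcg/kg/min × 128.5 kg = 3469.5 mcg/min
3469.5 mcg/min × 60 min/hr = 208170 mcg/hr
Rate = 208170 mcg/hr ÷ 13871.79 mcg/mL = 15.00671 mL/hr
Time remaining = 18.21293 mL ÷ 15.00671 mL/hr = 1.213652 hr

1.2 hours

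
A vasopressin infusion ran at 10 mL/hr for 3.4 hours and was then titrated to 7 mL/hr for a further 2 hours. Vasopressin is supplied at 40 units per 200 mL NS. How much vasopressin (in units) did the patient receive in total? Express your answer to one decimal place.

9.6 units

Concentration = 40 units ÷ 200 mL = 0.2 units/mL
Stage 1: 10 mL/hr × 3.4 hr = 34 mL → 34 mL × 0.2 units/mL = 6.8 units
Stage 2: 7 mL/hr × 2 hr = 14 mL → 14 mL × 0.2 units/mL = 2.8 units
Total = 6.8 + 2.8 = 9.6 units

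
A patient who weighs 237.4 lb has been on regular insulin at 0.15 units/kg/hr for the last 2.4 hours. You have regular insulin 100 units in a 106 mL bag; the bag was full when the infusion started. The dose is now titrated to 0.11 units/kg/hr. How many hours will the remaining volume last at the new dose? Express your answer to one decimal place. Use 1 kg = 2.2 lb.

Initial rate:
Weight = 237.4 lb ÷ 2.2 lb/kg = 107.9091 kg
Dose = 0.15 units/kg/hr × 107.9091 kg = 16.18636 units/hr
Concentration = 100 units ÷ 106 mL = 0.9433962 units/mL
Rate = 16.18636 units/hr ÷ 0.9433962 units/mL = 17.15755 mL/hr
Volume infused so far = 17.15755 mL/hr × 2.4 hr = 41.17811 mL
Volume remaining = 106 − 41.17811 = 64.82189 mL
New rate:
Dose = 0.11 units/kg/hr × 107.9091 kg = 11.87 units/hr
Rate = 11.87 units/hr ÷ 0.9433962 units/mL = 12.5822 mL/hr
Time remaining = 64.82189 mL ÷ 12.5822 mL/hr = 5.151873 hr

5.2 hours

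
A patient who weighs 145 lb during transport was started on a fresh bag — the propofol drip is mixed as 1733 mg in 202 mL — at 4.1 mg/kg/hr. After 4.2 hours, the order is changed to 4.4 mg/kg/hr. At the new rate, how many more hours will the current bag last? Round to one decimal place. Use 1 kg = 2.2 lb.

2.1 hours

Initial rate:
Weight = 145 lb ÷ 2.2 lb/kg = 65.90909 kg
Dose = 4.1 mg/kg/hr × 65.90909 kg = 270.2273 mg/hr
Concentration = 1733 mg ÷ 202 mL = 8.579208 mg/mL
Rate = 270.2273 mg/hr ÷ 8.579208 mg/mL = 31.49793 mL/hr
Volume infused so far = 31.49793 mL/hr × 4.2 hr = 132.2913 mL
Volume remaining = 202 − 132.2913 = 69.7087 mL
New rate:
Dose = 4.4 mg/kg/hr × 65.90909 kg = 290 mg/hr
Rate = 290 mg/hr ÷ 8.579208 mg/mL = 33.80265 mL/hr
Time remaining = 69.7087 mL ÷ 33.80265 mL/hr = 2.062226 hr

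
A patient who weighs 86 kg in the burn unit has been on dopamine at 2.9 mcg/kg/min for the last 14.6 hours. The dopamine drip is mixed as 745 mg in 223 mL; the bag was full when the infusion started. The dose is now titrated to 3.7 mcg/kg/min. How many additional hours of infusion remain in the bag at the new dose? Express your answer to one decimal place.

27.6 hours

Initial rate:
Dose = 2.9 mcg/kg/min × 86 kg = 249.4 mcg/min
249.4 mcg/min × 60 min/hr = 14964 mcg/hr
Concentration = 745 mg ÷ 223 mL = 3.340807 mg/mL = 3340.807 mcg/mL
Rate = 14964 mcg/hr ÷ 3340.807 mcg/mL = 4.479157 mL/hr
Volume infused so far = 4.479157 mL/hr × 14.6 hr = 65.39569 mL
Volume remaining = 223 − 65.39569 = 157.6043 mL
New rate:
Dose = 3.7 mcg/kg/min × 86 kg = 318.2 mcg/min
318.2 mcg/min × 60 min/hr = 19092 mcg/hr
Rate = 19092 mcg/hr ÷ 3340.807 mcg/mL = 5.714787 mL/hr
Time remaining = 157.6043 mL ÷ 5.714787 mL/hr = 27.57834 hr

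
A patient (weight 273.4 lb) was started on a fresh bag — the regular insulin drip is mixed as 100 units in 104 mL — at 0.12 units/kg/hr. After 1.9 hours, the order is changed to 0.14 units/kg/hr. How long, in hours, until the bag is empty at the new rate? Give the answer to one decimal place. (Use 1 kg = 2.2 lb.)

Initial rate:
Weight = 273.4 lb ÷ 2.2 lb/kg = 124.2727 kg
Dose = 0.12 units/kg/hr × 124.2727 kg = 14.91273 units/hr
Concentration = 100 units ÷ 104 mL = 0.9615385 units/mL
Rate = 14.91273 units/hr ÷ 0.9615385 units/mL = 15.50924 mL/hr
Volume infused so far = 15.50924 mL/hr × 1.9 hr = 29.46755 mL
Volume remaining = 104 − 29.46755 = 74.53245 mL
New rate:
Dose = 0.14 units/kg/hr × 124.2727 kg = 17.39818 units/hr
Rate = 17.39818 units/hr ÷ 0.9615385 units/mL = 18.09411 mL/hr
Time remaining = 74.53245 mL ÷ 18.09411 mL/hr = 4.119156 hr

4.1 hours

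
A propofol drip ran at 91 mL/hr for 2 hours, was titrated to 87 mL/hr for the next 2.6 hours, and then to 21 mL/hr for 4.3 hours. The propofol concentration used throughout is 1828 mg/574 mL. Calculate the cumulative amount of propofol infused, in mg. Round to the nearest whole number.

Concentration = 1828 mg ÷ 574 mL = 3.184669 mg/mL
Stage 1: 91 mL/hr × 2 hr = 182 mL → 182 mL × 3.184669 mg/mL = 579.6098 mg
Stage 2: 87 mL/hr × 2.6 hr = 226.2 mL → 226.2 mL × 3.184669 mg/mL = 720.3721 mg
Stage 3: 21 mL/hr × 4.3 hr = 90.3 mL → 90.3 mL × 3.184669 mg/mL = 287.5756 mg
Total = 579.6098 + 720.3721 + 287.5756 = 1587.557 mg

1588 mg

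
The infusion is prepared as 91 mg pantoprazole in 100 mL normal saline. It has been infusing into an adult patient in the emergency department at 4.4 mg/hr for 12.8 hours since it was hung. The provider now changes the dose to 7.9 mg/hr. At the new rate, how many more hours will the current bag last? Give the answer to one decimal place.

4.4 hours

Initial rate:
Concentration = 91 mg ÷ 100 mL = 0.91 mg/mL
Rate = 4.4 mg/hr ÷ 0.91 mg/mL = 4.835165 mL/hr
Volume infused so far = 4.835165 mL/hr × 12.8 hr = 61.89011 mL
Volume remaining = 100 − 61.89011 = 38.10989 mL
New rate:
Rate = 7.9 mg/hr ÷ 0.91 mg/mL = 8.681319 mL/hr
Time remaining = 38.10989 mL ÷ 8.681319 mL/hr = 4.389873 hr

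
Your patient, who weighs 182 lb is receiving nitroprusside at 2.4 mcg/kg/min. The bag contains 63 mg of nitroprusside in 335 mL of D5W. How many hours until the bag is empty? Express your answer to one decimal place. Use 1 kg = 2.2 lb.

5.3 hours

Weight = 182 lb ÷ 2.2 lb/kg = 82.72727 kg
Dose = 2.4 mcg/kg/min × 82.72727 kg = 198.5455 mcg/min
198.5455 mcg/min × 60 min/hr = 11912.73 mcg/hr
Concentration = 63 mg ÷ 335 mL = 0.1880597 mg/mL = 188.0597 mcg/mL
Rate = 11912.73 mcg/hr ÷ 188.0597 mcg/mL = 63.34545 mL/hr
Duration = 335 mL ÷ 63.34545 mL/hr = 5.288462 hr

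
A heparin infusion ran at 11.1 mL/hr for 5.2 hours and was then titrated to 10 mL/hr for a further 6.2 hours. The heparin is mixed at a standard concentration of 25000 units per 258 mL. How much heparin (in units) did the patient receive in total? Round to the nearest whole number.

Concentration = 25000 units ÷ 258 mL = 96.89922 units/mL
Stage 1: 11.1 mL/hr × 5.2 hr = 57.72 mL → 57.72 mL × 96.89922 units/mL = 5593.023 units
Stage 2: 10 mL/hr × 6.2 hr = 62 mL → 62 mL × 96.89922 units/mL = 6007.752 units
Total = 5593.023 + 6007.752 = 11600.78 units

11601 units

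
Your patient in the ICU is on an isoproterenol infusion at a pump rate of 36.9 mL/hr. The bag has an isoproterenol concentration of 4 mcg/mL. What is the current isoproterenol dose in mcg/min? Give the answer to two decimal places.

2.46 mcg/min

Drug rate = 36.9 mL/hr × 4 mcg/mL = 147.6 mcg/hr
147.6 mcg/hr ÷ 60 min/hr = 2.46 mcg/min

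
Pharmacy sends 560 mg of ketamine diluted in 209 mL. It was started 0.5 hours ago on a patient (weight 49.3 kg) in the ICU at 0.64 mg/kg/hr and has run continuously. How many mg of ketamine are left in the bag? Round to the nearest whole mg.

544 mg

Dose = 0.64 mg/kg/hr × 49.3 kg = 31.552 mg/hr
Concentration = 560 mg ÷ 209 mL = 2.679426 mg/mL
Rate = 31.552 mg/hr ÷ 2.679426 mg/mL = 11.77566 mL/hr
Volume infused = 11.77566 mL/hr × 0.5 hr = 5.887829 mL
Volume remaining = 209 − 5.887829 = 203.1122 mL
Drug remaining = 203.1122 mL × 2.679426 mg/mL = 544.224 mg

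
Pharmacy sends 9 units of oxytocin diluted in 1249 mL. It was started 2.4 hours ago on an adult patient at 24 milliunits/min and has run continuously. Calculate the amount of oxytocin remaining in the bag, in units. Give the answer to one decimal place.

5.5 units

24 milliunits/min × 60 min/hr = 1440 milliunits/hr
Concentration = 9 units ÷ 1249 mL = 0.007205765 units/mL = 7.205765 milliunits/mL
Rate = 1440 milliunits/hr ÷ 7.205765 milliunits/mL = 199.84 mL/hr
Volume infused = 199.84 mL/hr × 2.4 hr = 479.616 mL
Volume remaining = 1249 − 479.616 = 769.384 mL
Drug remaining = 769.384 mL × 7.205765 milliunits/mL = 5544 milliunits = 5.544 units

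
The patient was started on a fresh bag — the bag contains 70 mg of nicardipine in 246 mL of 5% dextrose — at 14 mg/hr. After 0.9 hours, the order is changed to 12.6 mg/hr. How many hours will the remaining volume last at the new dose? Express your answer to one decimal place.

Initial rate:
Concentration = 70 mg ÷ 246 mL = 0.2845528 mg/mL
Rate = 14 mg/hr ÷ 0.2845528 mg/mL = 49.2 mL/hr
Volume infused so far = 49.2 mL/hr × 0.9 hr = 44.28 mL
Volume remaining = 246 − 44.28 = 201.72 mL
New rate:
Rate = 12.6 mg/hr ÷ 0.2845528 mg/mL = 44.28 mL/hr
Time remaining = 201.72 mL ÷ 44.28 mL/hr = 4.555556 hr

4.6 hours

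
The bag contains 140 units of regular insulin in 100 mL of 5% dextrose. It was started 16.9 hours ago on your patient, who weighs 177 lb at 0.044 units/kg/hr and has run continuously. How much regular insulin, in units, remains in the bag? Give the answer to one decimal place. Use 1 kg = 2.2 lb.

80.2 units

Weight = 177 lb ÷ 2.2 lb/kg = 80.45455 kg
Dose = 0.044 units/kg/hr × 80.45455 kg = 3.54 units/hr
Concentration = 140 units ÷ 100 mL = 1.4 units/mL
Rate = 3.54 units/hr ÷ 1.4 units/mL = 2.528571 mL/hr
Volume infused = 2.528571 mL/hr × 16.9 hr = 42.73286 mL
Volume remaining = 100 − 42.73286 = 57.26714 mL
Drug remaining = 57.26714 mL × 1.4 units/mL = 80.174 units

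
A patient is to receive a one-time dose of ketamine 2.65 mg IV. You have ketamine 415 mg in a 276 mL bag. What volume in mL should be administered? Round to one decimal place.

Concentration = 415 mg ÷ 276 mL = 1.503623 mg/mL
Volume = 2.65 mg ÷ 1.503623 mg/mL = 1.76241 mL

1.8 mL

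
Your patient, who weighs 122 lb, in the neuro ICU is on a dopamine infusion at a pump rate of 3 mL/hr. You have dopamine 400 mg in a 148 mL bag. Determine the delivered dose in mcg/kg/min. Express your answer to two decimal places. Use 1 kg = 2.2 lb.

Weight = 122 lb ÷ 2.2 lb/kg = 55.45455 kg
Concentration = 400 mg ÷ 148 mL = 2.702703 mg/mL = 2702.703 mcg/mL
Drug rate = 3 mL/hr × 2702.703 mcg/mL = 8108.108 mcg/hr
8108.108 mcg/hr ÷ 60 min/hr = 135.1351 mcg/min
135.1351 mcg/min ÷ 55.45455 kg = 2.436863 mcg/kg/min

2.44 mcg/kg/min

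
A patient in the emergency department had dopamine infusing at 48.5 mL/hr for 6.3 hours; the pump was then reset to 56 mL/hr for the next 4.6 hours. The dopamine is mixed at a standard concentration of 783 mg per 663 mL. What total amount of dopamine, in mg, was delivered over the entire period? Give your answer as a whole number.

Concentration = 783 mg ÷ 663 mL = 1.180995 mg/mL
Stage 1: 48.5 mL/hr × 6.3 hr = 305.55 mL → 305.55 mL × 1.180995 mg/mL = 360.8532 mg
Stage 2: 56 mL/hr × 4.6 hr = 257.6 mL → 257.6 mL × 1.180995 mg/mL = 304.2244 mg
Total = 360.8532 + 304.2244 = 665.0776 mg

665 mg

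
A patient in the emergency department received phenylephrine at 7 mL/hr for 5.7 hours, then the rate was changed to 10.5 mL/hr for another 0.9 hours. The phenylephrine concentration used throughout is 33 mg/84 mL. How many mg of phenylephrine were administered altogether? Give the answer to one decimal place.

19.4 mg

Concentration = 33 mg ÷ 84 mL = 0.3928571 mg/mL
Stage 1: 7 mL/hr × 5.7 hr = 39.9 mL → 39.9 mL × 0.3928571 mg/mL = 15.675 mg
Stage 2: 10.5 mL/hr × 0.9 hr = 9.45 mL → 9.45 mL × 0.3928571 mg/mL = 3.7125 mg
Total = 15.675 + 3.7125 = 19.3875 mg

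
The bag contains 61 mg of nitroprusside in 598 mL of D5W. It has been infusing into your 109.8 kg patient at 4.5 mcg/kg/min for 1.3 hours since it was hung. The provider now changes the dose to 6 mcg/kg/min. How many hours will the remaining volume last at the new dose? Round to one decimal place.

Initial rate:
Dose = 4.5 mcg/kg/min × 109.8 kg = 494.1 mcg/min
494.1 mcg/min × 60 min/hr = 29646 mcg/hr
Concentration = 61 mg ÷ 598 mL = 0.1020067 mg/mL = 102.0067 mcg/mL
Rate = 29646 mcg/hr ÷ 102.0067 mcg/mL = 290.628 mL/hr
Volume infused so far = 290.628 mL/hr × 1.3 hr = 377.8164 mL
Volume remaining = 598 − 377.8164 = 220.1836 mL
New rate:
Dose = 6 mcg/kg/min × 109.8 kg = 658.8 mcg/min
658.8 mcg/min × 60 min/hr = 39528 mcg/hr
Rate = 39528 mcg/hr ÷ 102.0067 mcg/mL = 387.504 mL/hr
Time remaining = 220.1836 mL ÷ 387.504 mL/hr = 0.5682099 hr

0.6 hours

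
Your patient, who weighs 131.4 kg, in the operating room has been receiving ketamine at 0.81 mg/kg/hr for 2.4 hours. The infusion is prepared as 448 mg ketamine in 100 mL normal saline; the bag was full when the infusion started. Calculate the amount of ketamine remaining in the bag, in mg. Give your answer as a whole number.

Dose = 0.81 mg/kg/hr × 131.4 kg = 106.434 mg/hr
Concentration = 448 mg ÷ 100 mL = 4.48 mg/mL
Rate = 106.434 mg/hr ÷ 4.48 mg/mL = 23.75759 mL/hr
Volume infused = 23.75759 mL/hr × 2.4 hr = 57.01821 mL
Volume remaining = 100 − 57.01821 = 42.98179 mL
Drug remaining = 42.98179 mL × 4.48 mg/mL = 192.5584 mg

193 mg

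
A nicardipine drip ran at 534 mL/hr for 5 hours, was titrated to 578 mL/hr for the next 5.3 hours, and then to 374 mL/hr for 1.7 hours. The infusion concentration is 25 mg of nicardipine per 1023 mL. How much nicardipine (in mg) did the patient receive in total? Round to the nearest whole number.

Concentration = 25 mg ÷ 1023 mL = 0.02443793 mg/mL
Stage 1: 534 mL/hr × 5 hr = 2670 mL → 2670 mL × 0.02443793 mg/mL = 65.24927 mg
Stage 2: 578 mL/hr × 5.3 hr = 3063.4 mL → 3063.4 mL × 0.02443793 mg/mL = 74.86315 mg
Stage 3: 374 mL/hr × 1.7 hr = 635.8 mL → 635.8 mL × 0.02443793 mg/mL = 15.53763 mg
Total = 65.24927 + 74.86315 + 15.53763 = 155.65 mg

156 mg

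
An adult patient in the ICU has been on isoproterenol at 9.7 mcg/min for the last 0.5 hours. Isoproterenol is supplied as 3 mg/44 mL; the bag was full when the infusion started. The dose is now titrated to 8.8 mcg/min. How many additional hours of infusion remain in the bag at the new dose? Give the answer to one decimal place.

5.1 hours

Initial rate:
9.7 mcg/min × 60 min/hr = 582 mcg/hr
Concentration = 3 mg ÷ 44 mL = 0.06818182 mg/mL = 68.18182 mcg/mL
Rate = 582 mcg/hr ÷ 68.18182 mcg/mL = 8.536 mL/hr
Volume infused so far = 8.536 mL/hr × 0.5 hr = 4.268 mL
Volume remaining = 44 − 4.268 = 39.732 mL
New rate:
8.8 mcg/min × 60 min/hr = 528 mcg/hr
Rate = 528 mcg/hr ÷ 68.18182 mcg/mL = 7.744 mL/hr
Time remaining = 39.732 mL ÷ 7.744 mL/hr = 5.130682 hr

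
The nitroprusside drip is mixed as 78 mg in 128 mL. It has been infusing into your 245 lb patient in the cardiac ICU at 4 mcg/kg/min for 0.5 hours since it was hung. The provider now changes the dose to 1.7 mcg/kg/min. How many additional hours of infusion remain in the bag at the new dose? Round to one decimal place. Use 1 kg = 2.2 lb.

5.7 hours

Initial rate:
Weight = 245 lb ÷ 2.2 lb/kg = 111.3636 kg
Dose = 4 mcg/kg/min × 111.3636 kg = 445.4545 mcg/min
445.4545 mcg/min × 60 min/hr = 26727.27 mcg/hr
Concentration = 78 mg ÷ 128 mL = 0.609375 mg/mL = 609.375 mcg/mL
Rate = 26727.27 mcg/hr ÷ 609.375 mcg/mL = 43.86014 mL/hr
Volume infused so far = 43.86014 mL/hr × 0.5 hr = 21.93007 mL
Volume remaining = 128 − 21.93007 = 106.0699 mL
New rate:
Dose = 1.7 mcg/kg/min × 111.3636 kg = 189.3182 mcg/min
189.3182 mcg/min × 60 min/hr = 11359.09 mcg/hr
Rate = 11359.09 mcg/hr ÷ 609.375 mcg/mL = 18.64056 mL/hr
Time remaining = 106.0699 mL ÷ 18.64056 mL/hr = 5.690276 hr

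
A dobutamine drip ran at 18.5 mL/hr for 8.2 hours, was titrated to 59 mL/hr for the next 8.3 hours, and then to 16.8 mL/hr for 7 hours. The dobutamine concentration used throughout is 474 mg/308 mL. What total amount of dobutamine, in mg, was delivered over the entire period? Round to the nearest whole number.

Concentration = 474 mg ÷ 308 mL = 1.538961 mg/mL
Stage 1: 18.5 mL/hr × 8.2 hr = 151.7 mL → 151.7 mL × 1.538961 mg/mL = 233.4604 mg
Stage 2: 59 mL/hr × 8.3 hr = 489.7 mL → 489.7 mL × 1.538961 mg/mL = 753.6292 mg
Stage 3: 16.8 mL/hr × 7 hr = 117.6 mL → 117.6 mL × 1.538961 mg/mL = 180.9818 mg
Total = 233.4604 + 753.6292 + 180.9818 = 1168.071 mg

1168 mg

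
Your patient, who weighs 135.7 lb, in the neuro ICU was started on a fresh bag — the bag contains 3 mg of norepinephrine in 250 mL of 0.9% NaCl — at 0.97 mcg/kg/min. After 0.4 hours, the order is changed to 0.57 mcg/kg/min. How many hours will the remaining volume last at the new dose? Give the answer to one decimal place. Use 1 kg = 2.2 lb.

Initial rate:
Weight = 135.7 lb ÷ 2.2 lb/kg = 61.68182 kg
Dose = 0.97 mcg/kg/min × 61.68182 kg = 59.83136 mcg/min
59.83136 mcg/min × 60 min/hr = 3589.882 mcg/hr
Concentration = 3 mg ÷ 250 mL = 0.012 mg/mL = 12 mcg/mL
Rate = 3589.882 mcg/hr ÷ 12 mcg/mL = 299.1568 mL/hr
Volume infused so far = 299.1568 mL/hr × 0.4 hr = 119.6627 mL
Volume remaining = 250 − 119.6627 = 130.3373 mL
New rate:
Dose = 0.57 mcg/kg/min × 61.68182 kg = 35.15864 mcg/min
35.15864 mcg/min × 60 min/hr = 2109.518 mcg/hr
Rate = 2109.518 mcg/hr ÷ 12 mcg/mL = 175.7932 mL/hr
Time remaining = 130.3373 mL ÷ 175.7932 mL/hr = 0.7414239 hr

0.7 hours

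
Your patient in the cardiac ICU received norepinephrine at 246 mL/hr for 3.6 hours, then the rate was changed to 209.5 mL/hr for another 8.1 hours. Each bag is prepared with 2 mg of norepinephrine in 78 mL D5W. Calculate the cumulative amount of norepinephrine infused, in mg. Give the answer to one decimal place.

66.2 mg

Concentration = 2 mg ÷ 78 mL = 0.02564103 mg/mL
Stage 1: 246 mL/hr × 3.6 hr = 885.6 mL → 885.6 mL × 0.02564103 mg/mL = 22.70769 mg
Stage 2: 209.5 mL/hr × 8.1 hr = 1696.95 mL → 1696.95 mL × 0.02564103 mg/mL = 43.51154 mg
Total = 22.70769 + 43.51154 = 66.21923 mg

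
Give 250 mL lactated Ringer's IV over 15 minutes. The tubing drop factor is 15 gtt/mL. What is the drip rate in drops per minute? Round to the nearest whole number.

250 gtt/min

250 mL ÷ (15 min) = 16.66667 mL/min
16.66667 mL/min × 15 gtt/mL = 250 gtt/min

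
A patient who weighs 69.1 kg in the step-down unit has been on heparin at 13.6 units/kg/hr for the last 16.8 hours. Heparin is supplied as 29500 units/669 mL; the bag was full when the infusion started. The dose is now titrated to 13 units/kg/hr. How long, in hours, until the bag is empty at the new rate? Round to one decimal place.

15.3 hours

Initial rate:
Dose = 13.6 units/kg/hr × 69.1 kg = 939.76 units/hr
Concentration = 29500 units ÷ 669 mL = 44.09567 units/mL
Rate = 939.76 units/hr ÷ 44.09567 units/mL = 21.31185 mL/hr
Volume infused so far = 21.31185 mL/hr × 16.8 hr = 358.039 mL
Volume remaining = 669 − 358.039 = 310.961 mL
New rate:
Dose = 13 units/kg/hr × 69.1 kg = 898.3 units/hr
Rate = 898.3 units/hr ÷ 44.09567 units/mL = 20.37162 mL/hr
Time remaining = 310.961 mL ÷ 20.37162 mL/hr = 15.26442 hr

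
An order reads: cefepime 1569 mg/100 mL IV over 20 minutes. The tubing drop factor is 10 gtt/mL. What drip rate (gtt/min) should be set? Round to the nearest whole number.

100 mL ÷ (20 min) = 5 mL/min
5 mL/min × 10 gtt/mL = 50 gtt/min

50 gtt/min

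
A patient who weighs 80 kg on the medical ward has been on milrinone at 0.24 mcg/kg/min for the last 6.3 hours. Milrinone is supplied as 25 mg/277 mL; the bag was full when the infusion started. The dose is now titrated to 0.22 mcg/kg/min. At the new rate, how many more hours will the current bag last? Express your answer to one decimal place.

Initial rate:
Dose = 0.24 mcg/kg/min × 80 kg = 19.2 mcg/min
19.2 mcg/min × 60 min/hr = 1152 mcg/hr
Concentration = 25 mg ÷ 277 mL = 0.09025271 mg/mL = 90.25271 mcg/mL
Rate = 1152 mcg/hr ÷ 90.25271 mcg/mL = 12.76416 mL/hr
Volume infused so far = 12.76416 mL/hr × 6.3 hr = 80.41421 mL
Volume remaining = 277 − 80.41421 = 196.5858 mL
New rate:
Dose = 0.22 mcg/kg/min × 80 kg = 17.6 mcg/min
17.6 mcg/min × 60 min/hr = 1056 mcg/hr
Rate = 1056 mcg/hr ÷ 90.25271 mcg/mL = 11.70048 mL/hr
Time remaining = 196.5858 mL ÷ 11.70048 mL/hr = 16.80152 hr

16.8 hours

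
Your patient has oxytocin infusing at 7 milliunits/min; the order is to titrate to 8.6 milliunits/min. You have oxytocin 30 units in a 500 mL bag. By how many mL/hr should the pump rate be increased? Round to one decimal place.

At the current dose:
7 milliunits/min × 60 min/hr = 420 milliunits/hr
Concentration = 30 units ÷ 500 mL = 0.06 units/mL = 60 milliunits/mL
Rate = 420 milliunits/hr ÷ 60 milliunits/mL = 7 mL/hr
At the new dose:
8.6 milliunits/min × 60 min/hr = 516 milliunits/hr
Rate = 516 milliunits/hr ÷ 60 milliunits/mL = 8.6 mL/hr
Change = 8.6 − 7 = 1.6 mL/hr → 1.6 mL/hr increase

1.6 mL/hr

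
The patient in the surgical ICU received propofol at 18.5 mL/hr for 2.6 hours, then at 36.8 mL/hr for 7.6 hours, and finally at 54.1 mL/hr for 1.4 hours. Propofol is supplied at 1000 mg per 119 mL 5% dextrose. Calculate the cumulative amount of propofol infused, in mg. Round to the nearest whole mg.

3391 mg

Concentration = 1000 mg ÷ 119 mL = 8.403361 mg/mL
Stage 1: 18.5 mL/hr × 2.6 hr = 48.1 mL → 48.1 mL × 8.403361 mg/mL = 404.2017 mg
Stage 2: 36.8 mL/hr × 7.6 hr = 279.68 mL → 279.68 mL × 8.403361 mg/mL = 2350.252 mg
Stage 3: 54.1 mL/hr × 1.4 hr = 75.74 mL → 75.74 mL × 8.403361 mg/mL = 636.4706 mg
Total = 404.2017 + 2350.252 + 636.4706 = 3390.924 mg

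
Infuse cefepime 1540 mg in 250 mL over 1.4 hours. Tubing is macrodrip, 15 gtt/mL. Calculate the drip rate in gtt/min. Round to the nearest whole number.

250 mL ÷ (1.4 hr × 60 = 84 min) = 2.97619 mL/min
2.97619 mL/min × 15 gtt/mL = 44.64286 gtt/min

45 gtt/min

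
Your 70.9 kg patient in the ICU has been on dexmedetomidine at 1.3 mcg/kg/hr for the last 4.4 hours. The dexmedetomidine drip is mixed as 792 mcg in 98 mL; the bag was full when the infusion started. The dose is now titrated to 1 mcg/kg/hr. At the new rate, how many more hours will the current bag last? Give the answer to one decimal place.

5.5 hours

Initial rate:
Dose = 1.3 mcg/kg/hr × 70.9 kg = 92.17 mcg/hr
Concentration = 792 mcg ÷ 98 mL = 8.081633 mcg/mL
Rate = 92.17 mcg/hr ÷ 8.081633 mcg/mL = 11.40487 mL/hr
Volume infused so far = 11.40487 mL/hr × 4.4 hr = 50.18144 mL
Volume remaining = 98 − 50.18144 = 47.81856 mL
New rate:
Dose = 1 mcg/kg/hr × 70.9 kg = 70.9 mcg/hr
Rate = 70.9 mcg/hr ÷ 8.081633 mcg/mL = 8.77298 mL/hr
Time remaining = 47.81856 mL ÷ 8.77298 mL/hr = 5.450663 hr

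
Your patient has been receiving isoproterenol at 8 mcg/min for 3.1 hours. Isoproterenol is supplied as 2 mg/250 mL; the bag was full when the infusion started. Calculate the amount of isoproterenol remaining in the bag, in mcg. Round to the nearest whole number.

512 mcg

8 mcg/min × 60 min/hr = 480 mcg/hr
Concentration = 2 mg ÷ 250 mL = 0.008 mg/mL = 8 mcg/mL
Rate = 480 mcg/hr ÷ 8 mcg/mL = 60 mL/hr
Volume infused = 60 mL/hr × 3.1 hr = 186 mL
Volume remaining = 250 − 186 = 64 mL
Drug remaining = 64 mL × 8 mcg/mL = 512 mcg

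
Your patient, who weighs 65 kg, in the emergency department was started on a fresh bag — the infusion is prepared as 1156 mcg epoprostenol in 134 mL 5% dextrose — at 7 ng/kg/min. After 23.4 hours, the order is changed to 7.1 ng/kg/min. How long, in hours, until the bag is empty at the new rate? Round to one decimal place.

18.7 hours

Initial rate:
Dose = 7 ng/kg/min × 65 kg = 455 ng/min
455 ng/min × 60 min/hr = 27300 ng/hr
Concentration = 1156 mcg ÷ 134 mL = 8.626866 mcg/mL = 8626.866 ng/mL
Rate = 27300 ng/hr ÷ 8626.866 ng/mL = 3.164533 mL/hr
Volume infused so far = 3.164533 mL/hr × 23.4 hr = 74.05007 mL
Volume remaining = 134 − 74.05007 = 59.94993 mL
New rate:
Dose = 7.1 ng/kg/min × 65 kg = 461.5 ng/min
461.5 ng/min × 60 min/hr = 27690 ng/hr
Rate = 27690 ng/hr ÷ 8626.866 ng/mL = 3.20974 mL/hr
Time remaining = 59.94993 mL ÷ 3.20974 mL/hr = 18.6775 hr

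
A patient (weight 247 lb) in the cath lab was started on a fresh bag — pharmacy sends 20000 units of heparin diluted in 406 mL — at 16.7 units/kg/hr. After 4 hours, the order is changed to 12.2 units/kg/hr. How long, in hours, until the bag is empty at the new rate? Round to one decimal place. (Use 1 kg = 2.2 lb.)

Initial rate:
Weight = 247 lb ÷ 2.2 lb/kg = 112.2727 kg
Dose = 16.7 units/kg/hr × 112.2727 kg = 1874.955 units/hr
Concentration = 20000 units ÷ 406 mL = 49.26108 units/mL
Rate = 1874.955 units/hr ÷ 49.26108 units/mL = 38.06158 mL/hr
Volume infused so far = 38.06158 mL/hr × 4 hr = 152.2463 mL
Volume remaining = 406 − 152.2463 = 253.7537 mL
New rate:
Dose = 12.2 units/kg/hr × 112.2727 kg = 1369.727 units/hr
Rate = 1369.727 units/hr ÷ 49.26108 units/mL = 27.80546 mL/hr
Time remaining = 253.7537 mL ÷ 27.80546 mL/hr = 9.126037 hr

9.1 hours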